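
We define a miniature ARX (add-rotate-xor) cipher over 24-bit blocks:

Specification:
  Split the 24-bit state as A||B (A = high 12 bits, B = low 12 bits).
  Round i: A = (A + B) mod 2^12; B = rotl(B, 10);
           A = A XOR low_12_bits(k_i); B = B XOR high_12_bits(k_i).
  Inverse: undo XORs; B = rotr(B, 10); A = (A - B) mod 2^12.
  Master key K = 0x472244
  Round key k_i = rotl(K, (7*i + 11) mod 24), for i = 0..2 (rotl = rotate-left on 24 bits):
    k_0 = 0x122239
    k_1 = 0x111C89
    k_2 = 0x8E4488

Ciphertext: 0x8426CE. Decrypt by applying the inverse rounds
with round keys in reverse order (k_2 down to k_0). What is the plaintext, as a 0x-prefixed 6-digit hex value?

s_0 = ciphertext = 0x8426CE
s_1 = InvRound(s_0, k_2) = 0x41F8AB
s_2 = InvRound(s_1, k_1) = 0x1AC6EA
s_3 = InvRound(s_2, k_0) = 0x474F21

0x474F21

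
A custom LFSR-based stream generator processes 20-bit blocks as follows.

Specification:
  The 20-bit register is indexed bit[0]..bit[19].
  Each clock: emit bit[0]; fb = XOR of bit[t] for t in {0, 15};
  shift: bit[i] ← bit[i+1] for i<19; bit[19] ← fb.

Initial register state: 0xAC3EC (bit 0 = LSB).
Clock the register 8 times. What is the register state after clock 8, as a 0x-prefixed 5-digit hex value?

0xD9AC3

reg_0 = 0xAC3EC
clock 1: out=0, reg = 0xD61F6
clock 2: out=0, reg = 0x6B0FB
clock 3: out=1, reg = 0x3587D
clock 4: out=1, reg = 0x9AC3E
clock 5: out=0, reg = 0xCD61F
clock 6: out=1, reg = 0x66B0F
clock 7: out=1, reg = 0xB3587
clock 8: out=1, reg = 0xD9AC3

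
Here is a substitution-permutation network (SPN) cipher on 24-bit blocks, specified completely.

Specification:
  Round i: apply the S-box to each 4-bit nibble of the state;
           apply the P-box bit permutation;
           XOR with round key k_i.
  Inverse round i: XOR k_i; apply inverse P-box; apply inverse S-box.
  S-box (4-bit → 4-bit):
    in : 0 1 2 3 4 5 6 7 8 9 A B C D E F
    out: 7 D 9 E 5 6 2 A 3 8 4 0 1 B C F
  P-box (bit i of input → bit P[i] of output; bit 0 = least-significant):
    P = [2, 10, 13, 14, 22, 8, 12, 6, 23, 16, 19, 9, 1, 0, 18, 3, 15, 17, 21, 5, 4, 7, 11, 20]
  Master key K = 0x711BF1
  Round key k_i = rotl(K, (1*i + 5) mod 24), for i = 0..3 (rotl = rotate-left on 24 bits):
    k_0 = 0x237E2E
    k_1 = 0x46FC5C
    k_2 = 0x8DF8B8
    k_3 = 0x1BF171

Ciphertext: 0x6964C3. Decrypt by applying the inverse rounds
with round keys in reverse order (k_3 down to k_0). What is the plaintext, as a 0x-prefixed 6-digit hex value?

s_0 = ciphertext = 0x6964C3
s_1 = InvRound(s_0, k_3) = 0xDFCB06
s_2 = InvRound(s_1, k_2) = 0xD72904
s_3 = InvRound(s_2, k_1) = 0x2C9837
s_4 = InvRound(s_3, k_0) = 0xC833B3

0xC833B3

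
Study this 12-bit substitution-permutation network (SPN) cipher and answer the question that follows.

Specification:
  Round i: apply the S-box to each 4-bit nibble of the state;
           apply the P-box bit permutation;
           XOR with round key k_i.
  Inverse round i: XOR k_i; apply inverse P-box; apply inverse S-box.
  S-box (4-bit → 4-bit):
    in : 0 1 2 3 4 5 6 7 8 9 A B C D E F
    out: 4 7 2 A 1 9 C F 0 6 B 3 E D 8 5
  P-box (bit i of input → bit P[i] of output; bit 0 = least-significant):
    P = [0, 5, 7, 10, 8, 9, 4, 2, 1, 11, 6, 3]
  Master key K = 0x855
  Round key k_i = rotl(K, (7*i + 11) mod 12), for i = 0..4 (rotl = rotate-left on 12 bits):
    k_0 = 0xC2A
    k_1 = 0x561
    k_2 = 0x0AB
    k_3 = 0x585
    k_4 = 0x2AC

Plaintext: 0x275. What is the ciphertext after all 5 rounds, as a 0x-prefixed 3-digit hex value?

s_0 = plaintext = 0x275
s_1 = Round(s_0, k_0) = 0x33F
s_2 = Round(s_1, k_1) = 0xFEC
s_3 = Round(s_2, k_2) = 0x44D
s_4 = Round(s_3, k_3) = 0x006
s_5 = Round(s_4, k_4) = 0x67C

0x67C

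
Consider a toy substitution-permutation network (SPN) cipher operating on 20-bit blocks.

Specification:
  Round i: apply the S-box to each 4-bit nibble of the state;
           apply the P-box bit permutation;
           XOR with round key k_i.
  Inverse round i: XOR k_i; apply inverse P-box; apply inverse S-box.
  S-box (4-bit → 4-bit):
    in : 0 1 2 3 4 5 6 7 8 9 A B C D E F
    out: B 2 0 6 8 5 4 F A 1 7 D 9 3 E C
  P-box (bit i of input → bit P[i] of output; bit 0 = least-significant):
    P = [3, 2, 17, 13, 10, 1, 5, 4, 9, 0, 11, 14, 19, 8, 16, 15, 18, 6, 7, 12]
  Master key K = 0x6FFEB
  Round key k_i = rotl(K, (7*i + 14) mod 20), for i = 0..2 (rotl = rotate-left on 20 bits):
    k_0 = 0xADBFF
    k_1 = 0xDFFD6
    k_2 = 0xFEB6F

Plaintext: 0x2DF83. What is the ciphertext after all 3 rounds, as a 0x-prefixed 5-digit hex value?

s_0 = plaintext = 0x2DF83
s_1 = Round(s_0, k_0) = 0x092E9
s_2 = Round(s_1, k_1) = 0x1EFAC
s_3 = Round(s_2, k_2) = 0xE0605

0xE0605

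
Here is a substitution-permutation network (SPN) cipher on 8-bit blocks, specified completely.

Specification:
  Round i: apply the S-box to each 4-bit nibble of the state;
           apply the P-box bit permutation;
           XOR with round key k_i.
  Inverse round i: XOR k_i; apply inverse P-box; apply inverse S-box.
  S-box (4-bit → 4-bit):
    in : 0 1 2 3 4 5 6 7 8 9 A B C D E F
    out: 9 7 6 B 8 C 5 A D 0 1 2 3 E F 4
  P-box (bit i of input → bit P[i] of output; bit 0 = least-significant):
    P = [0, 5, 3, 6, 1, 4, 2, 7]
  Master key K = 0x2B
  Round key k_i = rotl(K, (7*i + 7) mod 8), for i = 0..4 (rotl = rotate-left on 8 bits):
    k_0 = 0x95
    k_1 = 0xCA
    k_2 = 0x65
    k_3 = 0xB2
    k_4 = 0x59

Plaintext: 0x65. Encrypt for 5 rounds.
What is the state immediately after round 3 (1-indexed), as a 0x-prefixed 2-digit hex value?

0x9C

s_0 = plaintext = 0x65
s_1 = Round(s_0, k_0) = 0xDB
s_2 = Round(s_1, k_1) = 0x7E
s_3 = Round(s_2, k_2) = 0x9C
s_4 = Round(s_3, k_3) = 0x93
s_5 = Round(s_4, k_4) = 0x38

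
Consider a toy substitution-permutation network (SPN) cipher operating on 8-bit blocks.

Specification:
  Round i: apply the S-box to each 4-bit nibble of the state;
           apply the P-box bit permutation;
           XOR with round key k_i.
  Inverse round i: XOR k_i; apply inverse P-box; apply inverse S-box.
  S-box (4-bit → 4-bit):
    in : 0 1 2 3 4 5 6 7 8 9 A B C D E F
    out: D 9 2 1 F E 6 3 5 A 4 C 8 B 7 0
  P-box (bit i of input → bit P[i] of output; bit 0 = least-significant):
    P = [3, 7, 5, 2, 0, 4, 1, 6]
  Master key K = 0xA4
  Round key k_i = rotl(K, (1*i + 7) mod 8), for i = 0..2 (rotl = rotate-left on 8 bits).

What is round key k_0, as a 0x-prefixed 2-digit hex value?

0x52

K = 0xA4
k_0 = rotl(K, (1*0+7) mod 8) = rotl(K, 7) = 0x52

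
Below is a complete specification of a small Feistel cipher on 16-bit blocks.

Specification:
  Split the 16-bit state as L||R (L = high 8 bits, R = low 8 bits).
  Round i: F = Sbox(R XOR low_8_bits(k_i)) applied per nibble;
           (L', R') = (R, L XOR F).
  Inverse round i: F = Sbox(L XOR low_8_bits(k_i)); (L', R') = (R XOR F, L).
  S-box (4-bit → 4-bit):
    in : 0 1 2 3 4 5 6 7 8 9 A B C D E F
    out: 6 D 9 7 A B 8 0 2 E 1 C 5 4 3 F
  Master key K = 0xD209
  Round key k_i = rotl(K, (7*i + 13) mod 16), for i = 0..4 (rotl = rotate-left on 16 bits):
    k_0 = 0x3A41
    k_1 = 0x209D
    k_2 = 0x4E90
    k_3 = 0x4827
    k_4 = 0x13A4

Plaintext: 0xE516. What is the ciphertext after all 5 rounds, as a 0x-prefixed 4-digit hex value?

0x36F6

s_0 = plaintext = 0xE516
s_1 = Round(s_0, k_0) = 0x1655
s_2 = Round(s_1, k_1) = 0x5544
s_3 = Round(s_2, k_2) = 0x441F
s_4 = Round(s_3, k_3) = 0x1F36
s_5 = Round(s_4, k_4) = 0x36F6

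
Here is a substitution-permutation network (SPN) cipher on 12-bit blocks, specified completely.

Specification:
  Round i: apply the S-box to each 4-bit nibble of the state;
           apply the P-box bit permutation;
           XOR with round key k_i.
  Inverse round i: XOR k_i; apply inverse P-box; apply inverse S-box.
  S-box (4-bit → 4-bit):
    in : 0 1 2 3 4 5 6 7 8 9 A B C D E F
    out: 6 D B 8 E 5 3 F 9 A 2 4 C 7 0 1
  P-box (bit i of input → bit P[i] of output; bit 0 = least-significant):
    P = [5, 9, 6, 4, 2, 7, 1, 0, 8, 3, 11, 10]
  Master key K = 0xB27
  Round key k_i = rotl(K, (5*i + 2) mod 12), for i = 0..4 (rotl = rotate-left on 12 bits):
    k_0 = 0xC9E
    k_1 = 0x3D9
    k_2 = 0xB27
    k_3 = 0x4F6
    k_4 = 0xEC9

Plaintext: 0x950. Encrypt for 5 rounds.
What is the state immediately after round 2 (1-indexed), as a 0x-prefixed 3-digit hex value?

0x117

s_0 = plaintext = 0x950
s_1 = Round(s_0, k_0) = 0xAD0
s_2 = Round(s_1, k_1) = 0x117
s_3 = Round(s_2, k_2) = 0x450
s_4 = Round(s_3, k_3) = 0xAB8
s_5 = Round(s_4, k_4) = 0xEF3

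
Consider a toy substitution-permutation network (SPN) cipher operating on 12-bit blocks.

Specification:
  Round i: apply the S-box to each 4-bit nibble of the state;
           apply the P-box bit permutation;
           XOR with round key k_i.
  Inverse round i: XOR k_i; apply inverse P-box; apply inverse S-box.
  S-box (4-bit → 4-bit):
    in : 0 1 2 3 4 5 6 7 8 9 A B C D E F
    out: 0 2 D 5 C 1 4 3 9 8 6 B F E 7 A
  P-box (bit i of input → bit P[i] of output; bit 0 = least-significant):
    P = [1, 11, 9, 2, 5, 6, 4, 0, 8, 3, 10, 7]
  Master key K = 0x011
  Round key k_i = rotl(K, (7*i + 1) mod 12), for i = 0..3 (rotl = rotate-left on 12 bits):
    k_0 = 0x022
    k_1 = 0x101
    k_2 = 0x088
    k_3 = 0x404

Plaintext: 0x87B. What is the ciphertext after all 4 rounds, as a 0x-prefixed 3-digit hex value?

0xF79

s_0 = plaintext = 0x87B
s_1 = Round(s_0, k_0) = 0x9C4
s_2 = Round(s_1, k_1) = 0x3F4
s_3 = Round(s_2, k_2) = 0x7CD
s_4 = Round(s_3, k_3) = 0xF79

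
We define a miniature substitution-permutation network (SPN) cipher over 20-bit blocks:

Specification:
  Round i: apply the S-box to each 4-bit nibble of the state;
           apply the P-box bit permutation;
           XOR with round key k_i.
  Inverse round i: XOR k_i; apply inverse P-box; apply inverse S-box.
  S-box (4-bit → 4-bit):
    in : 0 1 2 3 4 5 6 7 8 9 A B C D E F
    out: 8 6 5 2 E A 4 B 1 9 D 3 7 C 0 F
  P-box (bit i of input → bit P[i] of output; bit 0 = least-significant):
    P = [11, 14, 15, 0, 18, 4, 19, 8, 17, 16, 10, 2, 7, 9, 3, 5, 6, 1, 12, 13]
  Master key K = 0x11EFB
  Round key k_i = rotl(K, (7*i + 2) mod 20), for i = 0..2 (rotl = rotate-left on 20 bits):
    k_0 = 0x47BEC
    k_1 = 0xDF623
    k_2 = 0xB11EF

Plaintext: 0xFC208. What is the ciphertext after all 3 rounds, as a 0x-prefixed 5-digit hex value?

0xBF8E2

s_0 = plaintext = 0xFC208
s_1 = Round(s_0, k_0) = 0x64426
s_2 = Round(s_1, k_1) = 0x0600F
s_3 = Round(s_2, k_2) = 0xBF8E2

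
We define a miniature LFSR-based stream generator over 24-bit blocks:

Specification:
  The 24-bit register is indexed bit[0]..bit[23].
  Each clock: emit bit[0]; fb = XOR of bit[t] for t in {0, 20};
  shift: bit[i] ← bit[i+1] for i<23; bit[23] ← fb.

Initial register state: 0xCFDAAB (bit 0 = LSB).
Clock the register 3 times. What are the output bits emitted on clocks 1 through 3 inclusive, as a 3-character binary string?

110

reg_0 = 0xCFDAAB
clock 1: out=1, reg = 0xE7ED55
clock 2: out=1, reg = 0xF3F6AA
clock 3: out=0, reg = 0xF9FB55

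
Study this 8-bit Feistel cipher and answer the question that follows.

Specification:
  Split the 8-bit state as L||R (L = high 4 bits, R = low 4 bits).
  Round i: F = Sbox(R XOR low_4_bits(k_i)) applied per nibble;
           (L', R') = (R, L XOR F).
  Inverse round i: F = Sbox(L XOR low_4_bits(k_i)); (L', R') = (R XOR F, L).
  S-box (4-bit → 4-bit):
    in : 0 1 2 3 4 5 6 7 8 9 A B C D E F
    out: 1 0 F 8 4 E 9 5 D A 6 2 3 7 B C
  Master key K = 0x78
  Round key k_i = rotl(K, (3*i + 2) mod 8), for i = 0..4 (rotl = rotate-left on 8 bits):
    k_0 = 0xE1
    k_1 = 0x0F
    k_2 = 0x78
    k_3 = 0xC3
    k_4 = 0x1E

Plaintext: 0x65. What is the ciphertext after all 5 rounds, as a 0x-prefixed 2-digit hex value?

0x7E

s_0 = plaintext = 0x65
s_1 = Round(s_0, k_0) = 0x52
s_2 = Round(s_1, k_1) = 0x22
s_3 = Round(s_2, k_2) = 0x24
s_4 = Round(s_3, k_3) = 0x47
s_5 = Round(s_4, k_4) = 0x7E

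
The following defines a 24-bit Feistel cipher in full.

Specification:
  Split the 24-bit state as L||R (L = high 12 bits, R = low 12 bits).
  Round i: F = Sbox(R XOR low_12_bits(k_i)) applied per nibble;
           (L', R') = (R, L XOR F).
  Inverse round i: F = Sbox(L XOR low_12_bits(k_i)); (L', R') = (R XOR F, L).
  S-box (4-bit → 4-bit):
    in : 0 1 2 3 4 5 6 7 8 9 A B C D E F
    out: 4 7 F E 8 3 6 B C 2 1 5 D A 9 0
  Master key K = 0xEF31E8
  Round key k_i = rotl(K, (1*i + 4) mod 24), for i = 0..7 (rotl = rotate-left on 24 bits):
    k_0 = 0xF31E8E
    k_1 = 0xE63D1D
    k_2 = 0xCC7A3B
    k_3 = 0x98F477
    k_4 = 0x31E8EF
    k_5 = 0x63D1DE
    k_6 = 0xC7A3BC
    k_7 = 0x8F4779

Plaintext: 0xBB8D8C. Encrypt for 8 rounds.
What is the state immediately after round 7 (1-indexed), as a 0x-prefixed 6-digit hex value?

s_0 = plaintext = 0xBB8D8C
s_1 = Round(s_0, k_0) = 0xD8C5F7
s_2 = Round(s_1, k_1) = 0x5F711D
s_3 = Round(s_2, k_2) = 0x11D001
s_4 = Round(s_3, k_3) = 0x0019AB
s_5 = Round(s_4, k_4) = 0x9AB789
s_6 = Round(s_5, k_5) = 0x789F90
s_7 = Round(s_6, k_6) = 0xF90A74
s_8 = Round(s_7, k_7) = 0xA745DA

0xF90A74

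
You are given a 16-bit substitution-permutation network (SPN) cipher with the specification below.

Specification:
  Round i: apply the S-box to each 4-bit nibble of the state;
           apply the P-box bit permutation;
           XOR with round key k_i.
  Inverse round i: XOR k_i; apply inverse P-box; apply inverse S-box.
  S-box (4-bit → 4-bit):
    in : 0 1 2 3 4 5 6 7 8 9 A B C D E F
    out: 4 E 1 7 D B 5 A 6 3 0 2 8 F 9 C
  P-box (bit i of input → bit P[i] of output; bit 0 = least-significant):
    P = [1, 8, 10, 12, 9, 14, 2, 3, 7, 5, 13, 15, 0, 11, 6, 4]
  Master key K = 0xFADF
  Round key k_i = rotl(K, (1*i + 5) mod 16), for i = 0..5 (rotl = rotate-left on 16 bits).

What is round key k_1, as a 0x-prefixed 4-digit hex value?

K = 0xFADF
k_0 = rotl(K, (1*0+5) mod 16) = rotl(K, 5) = 0x5BFF
k_1 = rotl(K, (1*1+5) mod 16) = rotl(K, 6) = 0xB7FE

0xB7FE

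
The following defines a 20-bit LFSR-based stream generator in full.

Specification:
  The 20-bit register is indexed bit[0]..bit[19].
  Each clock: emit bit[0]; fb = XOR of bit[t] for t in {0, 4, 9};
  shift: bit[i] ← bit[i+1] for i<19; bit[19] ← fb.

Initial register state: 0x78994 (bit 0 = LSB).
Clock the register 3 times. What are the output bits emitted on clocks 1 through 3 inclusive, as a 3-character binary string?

001

reg_0 = 0x78994
clock 1: out=0, reg = 0xBC4CA
clock 2: out=0, reg = 0x5E265
clock 3: out=1, reg = 0x2F132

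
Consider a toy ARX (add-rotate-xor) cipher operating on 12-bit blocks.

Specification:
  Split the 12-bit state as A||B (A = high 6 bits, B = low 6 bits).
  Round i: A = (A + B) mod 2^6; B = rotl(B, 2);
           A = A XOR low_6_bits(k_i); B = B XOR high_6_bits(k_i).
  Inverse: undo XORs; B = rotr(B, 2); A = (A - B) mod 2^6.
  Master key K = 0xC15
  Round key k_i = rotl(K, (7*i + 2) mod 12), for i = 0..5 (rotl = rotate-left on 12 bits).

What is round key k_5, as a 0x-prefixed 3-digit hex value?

K = 0xC15
k_0 = rotl(K, (7*0+2) mod 12) = rotl(K, 2) = 0x057
k_1 = rotl(K, (7*1+2) mod 12) = rotl(K, 9) = 0xB82
k_2 = rotl(K, (7*2+2) mod 12) = rotl(K, 4) = 0x15C
k_3 = rotl(K, (7*3+2) mod 12) = rotl(K, 11) = 0xE0A
k_4 = rotl(K, (7*4+2) mod 12) = rotl(K, 6) = 0x570
k_5 = rotl(K, (7*5+2) mod 12) = rotl(K, 1) = 0x82B

0x82B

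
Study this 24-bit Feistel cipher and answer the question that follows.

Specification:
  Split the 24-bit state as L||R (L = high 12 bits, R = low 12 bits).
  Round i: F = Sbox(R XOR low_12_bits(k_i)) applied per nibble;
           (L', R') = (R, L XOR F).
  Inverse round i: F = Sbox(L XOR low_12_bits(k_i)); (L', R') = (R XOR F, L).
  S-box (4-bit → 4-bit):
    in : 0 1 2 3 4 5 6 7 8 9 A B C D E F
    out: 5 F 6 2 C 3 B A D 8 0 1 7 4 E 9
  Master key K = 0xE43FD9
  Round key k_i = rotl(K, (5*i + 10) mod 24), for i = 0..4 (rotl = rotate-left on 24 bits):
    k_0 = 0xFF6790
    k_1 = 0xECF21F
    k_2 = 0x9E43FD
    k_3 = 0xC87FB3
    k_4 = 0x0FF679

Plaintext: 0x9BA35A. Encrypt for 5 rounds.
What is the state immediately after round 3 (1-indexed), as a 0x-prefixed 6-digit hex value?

0x919526

s_0 = plaintext = 0x9BA35A
s_1 = Round(s_0, k_0) = 0x35A5CA
s_2 = Round(s_1, k_1) = 0x5CA919
s_3 = Round(s_2, k_2) = 0x919526
s_4 = Round(s_3, k_3) = 0x52699A
s_5 = Round(s_4, k_4) = 0x99ACC4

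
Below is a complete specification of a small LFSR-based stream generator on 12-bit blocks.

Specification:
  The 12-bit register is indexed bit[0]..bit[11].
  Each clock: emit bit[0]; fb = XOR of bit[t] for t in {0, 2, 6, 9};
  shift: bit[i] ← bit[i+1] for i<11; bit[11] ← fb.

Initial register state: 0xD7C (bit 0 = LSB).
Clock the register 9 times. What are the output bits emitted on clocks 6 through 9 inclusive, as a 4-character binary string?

1101

reg_0 = 0xD7C
clock 1: out=0, reg = 0x6BE
clock 2: out=0, reg = 0x35F
clock 3: out=1, reg = 0x1AF
clock 4: out=1, reg = 0x0D7
clock 5: out=1, reg = 0x86B
clock 6: out=1, reg = 0x435
clock 7: out=1, reg = 0x21A
clock 8: out=0, reg = 0x90D
clock 9: out=1, reg = 0x486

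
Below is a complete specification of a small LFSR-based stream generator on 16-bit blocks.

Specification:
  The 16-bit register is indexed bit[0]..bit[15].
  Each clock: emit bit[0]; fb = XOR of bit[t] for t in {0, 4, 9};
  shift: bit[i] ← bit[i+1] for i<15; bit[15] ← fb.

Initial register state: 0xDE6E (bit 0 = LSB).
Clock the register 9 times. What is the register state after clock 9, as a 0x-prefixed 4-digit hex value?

0x33EF

reg_0 = 0xDE6E
clock 1: out=0, reg = 0xEF37
clock 2: out=1, reg = 0xF79B
clock 3: out=1, reg = 0xFBCD
clock 4: out=1, reg = 0x7DE6
clock 5: out=0, reg = 0x3EF3
clock 6: out=1, reg = 0x9F79
clock 7: out=1, reg = 0xCFBC
clock 8: out=0, reg = 0x67DE
clock 9: out=0, reg = 0x33EF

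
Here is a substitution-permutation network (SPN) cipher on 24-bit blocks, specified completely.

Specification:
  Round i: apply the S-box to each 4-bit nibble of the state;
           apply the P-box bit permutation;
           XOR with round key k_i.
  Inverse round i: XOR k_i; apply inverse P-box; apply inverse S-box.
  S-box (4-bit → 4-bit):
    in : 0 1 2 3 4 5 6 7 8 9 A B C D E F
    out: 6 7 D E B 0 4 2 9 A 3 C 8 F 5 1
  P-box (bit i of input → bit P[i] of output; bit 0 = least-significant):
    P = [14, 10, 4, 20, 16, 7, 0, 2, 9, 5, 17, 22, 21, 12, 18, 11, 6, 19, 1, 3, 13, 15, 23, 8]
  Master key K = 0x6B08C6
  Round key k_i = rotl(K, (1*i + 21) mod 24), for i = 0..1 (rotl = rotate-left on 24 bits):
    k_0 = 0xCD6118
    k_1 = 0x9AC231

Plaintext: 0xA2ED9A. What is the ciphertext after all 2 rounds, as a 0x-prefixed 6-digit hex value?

0xBB6A0B

s_0 = plaintext = 0xA2ED9A
s_1 = Round(s_0, k_0) = 0xAB87F6
s_2 = Round(s_1, k_1) = 0xBB6A0B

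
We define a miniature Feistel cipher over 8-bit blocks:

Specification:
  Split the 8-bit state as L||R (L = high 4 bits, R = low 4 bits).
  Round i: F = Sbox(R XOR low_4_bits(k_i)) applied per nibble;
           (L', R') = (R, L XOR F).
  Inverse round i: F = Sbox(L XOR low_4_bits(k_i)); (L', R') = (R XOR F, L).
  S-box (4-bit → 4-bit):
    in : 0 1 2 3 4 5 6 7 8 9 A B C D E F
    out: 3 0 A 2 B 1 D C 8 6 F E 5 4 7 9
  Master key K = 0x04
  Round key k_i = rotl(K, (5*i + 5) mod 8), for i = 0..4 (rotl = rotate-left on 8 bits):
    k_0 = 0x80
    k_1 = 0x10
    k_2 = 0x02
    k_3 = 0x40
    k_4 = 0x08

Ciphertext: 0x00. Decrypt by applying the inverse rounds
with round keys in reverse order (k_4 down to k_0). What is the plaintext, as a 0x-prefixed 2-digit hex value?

s_0 = ciphertext = 0x00
s_1 = InvRound(s_0, k_4) = 0x80
s_2 = InvRound(s_1, k_3) = 0x88
s_3 = InvRound(s_2, k_2) = 0x78
s_4 = InvRound(s_3, k_1) = 0x47
s_5 = InvRound(s_4, k_0) = 0xC4

0xC4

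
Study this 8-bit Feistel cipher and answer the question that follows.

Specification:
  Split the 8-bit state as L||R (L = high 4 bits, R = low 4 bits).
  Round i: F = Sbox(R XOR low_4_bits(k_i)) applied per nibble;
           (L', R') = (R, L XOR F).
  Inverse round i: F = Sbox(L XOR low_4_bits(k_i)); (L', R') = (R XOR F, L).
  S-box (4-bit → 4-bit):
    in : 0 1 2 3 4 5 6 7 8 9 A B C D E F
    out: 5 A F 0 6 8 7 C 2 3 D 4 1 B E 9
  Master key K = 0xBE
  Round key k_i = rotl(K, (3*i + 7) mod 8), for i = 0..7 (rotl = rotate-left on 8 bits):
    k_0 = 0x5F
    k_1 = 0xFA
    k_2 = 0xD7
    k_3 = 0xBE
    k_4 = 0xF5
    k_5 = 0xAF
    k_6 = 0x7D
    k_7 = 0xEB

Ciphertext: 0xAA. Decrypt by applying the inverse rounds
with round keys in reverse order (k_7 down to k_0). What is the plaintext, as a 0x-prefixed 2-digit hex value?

s_0 = ciphertext = 0xAA
s_1 = InvRound(s_0, k_7) = 0x0A
s_2 = InvRound(s_1, k_6) = 0x10
s_3 = InvRound(s_2, k_5) = 0xE1
s_4 = InvRound(s_3, k_4) = 0x5E
s_5 = InvRound(s_4, k_3) = 0xA5
s_6 = InvRound(s_5, k_2) = 0xEA
s_7 = InvRound(s_6, k_1) = 0xCE
s_8 = InvRound(s_7, k_0) = 0xEC

0xEC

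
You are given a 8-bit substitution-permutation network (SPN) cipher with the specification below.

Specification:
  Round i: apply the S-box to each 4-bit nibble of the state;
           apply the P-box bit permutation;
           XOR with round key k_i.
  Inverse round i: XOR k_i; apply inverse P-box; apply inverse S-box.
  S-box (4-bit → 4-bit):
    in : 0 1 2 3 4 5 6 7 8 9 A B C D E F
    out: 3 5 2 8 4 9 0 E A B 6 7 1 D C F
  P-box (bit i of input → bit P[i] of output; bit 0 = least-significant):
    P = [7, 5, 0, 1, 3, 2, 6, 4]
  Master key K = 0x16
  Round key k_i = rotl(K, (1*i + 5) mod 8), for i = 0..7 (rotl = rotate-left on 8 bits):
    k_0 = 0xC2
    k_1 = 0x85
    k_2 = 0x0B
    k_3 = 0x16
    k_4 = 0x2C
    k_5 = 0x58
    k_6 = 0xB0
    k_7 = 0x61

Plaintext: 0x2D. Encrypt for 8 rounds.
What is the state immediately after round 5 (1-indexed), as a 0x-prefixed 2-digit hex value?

s_0 = plaintext = 0x2D
s_1 = Round(s_0, k_0) = 0x45
s_2 = Round(s_1, k_1) = 0x47
s_3 = Round(s_2, k_2) = 0x68
s_4 = Round(s_3, k_3) = 0x34
s_5 = Round(s_4, k_4) = 0x3D
s_6 = Round(s_5, k_5) = 0xCB
s_7 = Round(s_6, k_6) = 0x19
s_8 = Round(s_7, k_7) = 0x8B

0x3D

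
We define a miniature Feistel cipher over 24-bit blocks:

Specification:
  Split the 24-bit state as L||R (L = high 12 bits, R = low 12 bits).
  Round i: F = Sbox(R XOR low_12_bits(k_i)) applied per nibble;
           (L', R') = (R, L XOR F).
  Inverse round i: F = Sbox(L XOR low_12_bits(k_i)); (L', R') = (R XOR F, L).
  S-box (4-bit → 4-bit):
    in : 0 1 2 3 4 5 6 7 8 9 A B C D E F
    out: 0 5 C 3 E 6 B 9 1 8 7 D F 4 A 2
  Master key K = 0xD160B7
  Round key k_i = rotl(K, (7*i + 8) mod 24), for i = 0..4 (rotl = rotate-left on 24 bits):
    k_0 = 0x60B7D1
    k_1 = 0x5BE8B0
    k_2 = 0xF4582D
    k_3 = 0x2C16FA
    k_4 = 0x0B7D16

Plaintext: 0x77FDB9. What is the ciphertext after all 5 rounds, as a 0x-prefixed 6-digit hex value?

0xD19EC6

s_0 = plaintext = 0x77FDB9
s_1 = Round(s_0, k_0) = 0xDB90CE
s_2 = Round(s_1, k_1) = 0x0CEC23
s_3 = Round(s_2, k_2) = 0xC23EC4
s_4 = Round(s_3, k_3) = 0xEC4D19
s_5 = Round(s_4, k_4) = 0xD19EC6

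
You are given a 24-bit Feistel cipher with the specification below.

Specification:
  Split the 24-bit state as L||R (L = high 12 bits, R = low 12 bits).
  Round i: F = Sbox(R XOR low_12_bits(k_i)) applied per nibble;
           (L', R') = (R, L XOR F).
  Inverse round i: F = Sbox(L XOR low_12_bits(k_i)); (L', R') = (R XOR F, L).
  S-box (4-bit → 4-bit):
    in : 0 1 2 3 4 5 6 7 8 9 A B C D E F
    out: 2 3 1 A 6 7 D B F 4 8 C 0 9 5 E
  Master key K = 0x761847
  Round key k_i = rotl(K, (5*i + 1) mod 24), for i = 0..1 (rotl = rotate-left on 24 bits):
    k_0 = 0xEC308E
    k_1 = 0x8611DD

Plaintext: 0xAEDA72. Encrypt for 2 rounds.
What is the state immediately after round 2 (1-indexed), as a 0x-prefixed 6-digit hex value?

s_0 = plaintext = 0xAEDA72
s_1 = Round(s_0, k_0) = 0xA7220D
s_2 = Round(s_1, k_1) = 0x20D0E0

0x20D0E0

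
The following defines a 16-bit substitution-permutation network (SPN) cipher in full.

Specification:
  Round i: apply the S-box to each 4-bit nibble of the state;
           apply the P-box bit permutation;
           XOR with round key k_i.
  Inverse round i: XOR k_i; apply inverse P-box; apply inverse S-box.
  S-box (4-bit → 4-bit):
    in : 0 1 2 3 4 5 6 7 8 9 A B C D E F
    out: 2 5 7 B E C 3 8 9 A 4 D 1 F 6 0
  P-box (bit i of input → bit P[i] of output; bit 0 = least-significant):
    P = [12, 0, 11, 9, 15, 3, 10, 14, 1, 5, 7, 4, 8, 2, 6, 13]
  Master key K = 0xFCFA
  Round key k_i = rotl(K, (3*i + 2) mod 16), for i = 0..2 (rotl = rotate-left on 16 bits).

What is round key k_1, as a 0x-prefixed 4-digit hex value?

0x9F5F

K = 0xFCFA
k_0 = rotl(K, (3*0+2) mod 16) = rotl(K, 2) = 0xF3EB
k_1 = rotl(K, (3*1+2) mod 16) = rotl(K, 5) = 0x9F5F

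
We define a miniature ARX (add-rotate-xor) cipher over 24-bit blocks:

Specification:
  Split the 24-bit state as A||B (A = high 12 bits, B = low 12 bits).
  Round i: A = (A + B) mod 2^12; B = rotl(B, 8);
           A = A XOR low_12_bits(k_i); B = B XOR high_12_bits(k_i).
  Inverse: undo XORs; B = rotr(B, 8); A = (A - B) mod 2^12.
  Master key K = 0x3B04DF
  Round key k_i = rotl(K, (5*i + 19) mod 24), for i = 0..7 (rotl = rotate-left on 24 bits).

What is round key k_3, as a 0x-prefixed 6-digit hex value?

0x137CEC

K = 0x3B04DF
k_0 = rotl(K, (5*0+19) mod 24) = rotl(K, 19) = 0xF9D826
k_1 = rotl(K, (5*1+19) mod 24) = rotl(K, 0) = 0x3B04DF
k_2 = rotl(K, (5*2+19) mod 24) = rotl(K, 5) = 0x609BE7
k_3 = rotl(K, (5*3+19) mod 24) = rotl(K, 10) = 0x137CEC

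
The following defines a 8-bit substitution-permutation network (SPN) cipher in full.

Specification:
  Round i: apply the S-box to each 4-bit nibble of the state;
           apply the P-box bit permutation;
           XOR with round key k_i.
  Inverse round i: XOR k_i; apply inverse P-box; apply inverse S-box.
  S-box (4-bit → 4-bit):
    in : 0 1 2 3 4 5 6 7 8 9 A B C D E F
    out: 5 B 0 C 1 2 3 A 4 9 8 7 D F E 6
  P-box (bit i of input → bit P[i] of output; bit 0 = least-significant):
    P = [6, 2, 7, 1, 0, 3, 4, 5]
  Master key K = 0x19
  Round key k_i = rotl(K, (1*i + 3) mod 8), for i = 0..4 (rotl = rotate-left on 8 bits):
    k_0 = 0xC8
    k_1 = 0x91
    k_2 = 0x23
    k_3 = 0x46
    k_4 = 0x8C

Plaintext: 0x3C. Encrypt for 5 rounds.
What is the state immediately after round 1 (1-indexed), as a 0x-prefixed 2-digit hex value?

s_0 = plaintext = 0x3C
s_1 = Round(s_0, k_0) = 0x3A
s_2 = Round(s_1, k_1) = 0xA3
s_3 = Round(s_2, k_2) = 0x81
s_4 = Round(s_3, k_3) = 0x10
s_5 = Round(s_4, k_4) = 0x65

0x3A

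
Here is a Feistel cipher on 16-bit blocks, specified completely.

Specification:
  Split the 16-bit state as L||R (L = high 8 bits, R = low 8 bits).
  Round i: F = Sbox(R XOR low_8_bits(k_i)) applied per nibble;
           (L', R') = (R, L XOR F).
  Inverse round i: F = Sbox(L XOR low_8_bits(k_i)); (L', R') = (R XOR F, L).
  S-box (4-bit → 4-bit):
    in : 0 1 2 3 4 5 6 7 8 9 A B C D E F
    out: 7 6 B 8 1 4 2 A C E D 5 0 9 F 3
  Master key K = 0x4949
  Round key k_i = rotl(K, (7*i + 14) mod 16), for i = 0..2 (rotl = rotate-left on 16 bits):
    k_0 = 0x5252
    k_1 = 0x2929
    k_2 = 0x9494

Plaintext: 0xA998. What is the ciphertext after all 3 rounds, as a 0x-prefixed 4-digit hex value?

0x51A0

s_0 = plaintext = 0xA998
s_1 = Round(s_0, k_0) = 0x98A4
s_2 = Round(s_1, k_1) = 0xA451
s_3 = Round(s_2, k_2) = 0x51A0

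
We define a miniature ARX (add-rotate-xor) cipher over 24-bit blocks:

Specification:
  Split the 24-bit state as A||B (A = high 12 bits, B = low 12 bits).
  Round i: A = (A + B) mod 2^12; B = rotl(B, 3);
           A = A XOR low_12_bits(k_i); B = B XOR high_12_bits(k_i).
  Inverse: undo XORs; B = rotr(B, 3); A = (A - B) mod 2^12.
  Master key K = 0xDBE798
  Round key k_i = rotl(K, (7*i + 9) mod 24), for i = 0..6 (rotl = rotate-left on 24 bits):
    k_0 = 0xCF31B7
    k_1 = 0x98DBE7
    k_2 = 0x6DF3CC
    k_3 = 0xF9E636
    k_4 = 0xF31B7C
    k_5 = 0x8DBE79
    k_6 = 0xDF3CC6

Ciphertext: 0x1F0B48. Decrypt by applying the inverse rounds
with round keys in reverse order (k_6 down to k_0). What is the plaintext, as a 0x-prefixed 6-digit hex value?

0x8FDD43

s_0 = ciphertext = 0x1F0B48
s_1 = InvRound(s_0, k_6) = 0x65F6D7
s_2 = InvRound(s_1, k_5) = 0xE659C1
s_3 = InvRound(s_2, k_4) = 0x43B0DE
s_4 = InvRound(s_3, k_3) = 0x0251E8
s_5 = InvRound(s_4, k_2) = 0x503EE6
s_6 = InvRound(s_5, k_1) = 0x7F76ED
s_7 = InvRound(s_6, k_0) = 0x8FDD43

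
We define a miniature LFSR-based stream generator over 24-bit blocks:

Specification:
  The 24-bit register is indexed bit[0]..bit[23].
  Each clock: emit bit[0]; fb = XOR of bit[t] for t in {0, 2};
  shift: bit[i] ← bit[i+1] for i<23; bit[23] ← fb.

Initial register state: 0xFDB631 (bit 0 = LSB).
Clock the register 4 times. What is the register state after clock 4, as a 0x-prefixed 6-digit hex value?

reg_0 = 0xFDB631
clock 1: out=1, reg = 0xFEDB18
clock 2: out=0, reg = 0x7F6D8C
clock 3: out=0, reg = 0xBFB6C6
clock 4: out=0, reg = 0xDFDB63

0xDFDB63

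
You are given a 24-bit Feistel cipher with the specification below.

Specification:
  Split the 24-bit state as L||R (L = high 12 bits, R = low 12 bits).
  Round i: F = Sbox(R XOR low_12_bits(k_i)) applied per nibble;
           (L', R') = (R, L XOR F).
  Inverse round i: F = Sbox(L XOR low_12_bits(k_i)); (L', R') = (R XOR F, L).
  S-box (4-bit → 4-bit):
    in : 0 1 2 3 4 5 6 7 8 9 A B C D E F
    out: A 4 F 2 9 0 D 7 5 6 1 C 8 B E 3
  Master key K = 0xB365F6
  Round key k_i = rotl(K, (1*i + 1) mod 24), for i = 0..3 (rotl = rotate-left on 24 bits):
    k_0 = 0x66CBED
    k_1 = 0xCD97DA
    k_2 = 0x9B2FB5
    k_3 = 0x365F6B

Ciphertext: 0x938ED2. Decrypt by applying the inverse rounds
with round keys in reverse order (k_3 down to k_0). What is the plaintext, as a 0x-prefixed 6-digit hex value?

0x1A7EFF

s_0 = ciphertext = 0x938ED2
s_1 = InvRound(s_0, k_3) = 0x3D0938
s_2 = InvRound(s_1, k_2) = 0x1E83D0
s_3 = InvRound(s_2, k_1) = 0xEFF1E8
s_4 = InvRound(s_3, k_0) = 0x1A7EFF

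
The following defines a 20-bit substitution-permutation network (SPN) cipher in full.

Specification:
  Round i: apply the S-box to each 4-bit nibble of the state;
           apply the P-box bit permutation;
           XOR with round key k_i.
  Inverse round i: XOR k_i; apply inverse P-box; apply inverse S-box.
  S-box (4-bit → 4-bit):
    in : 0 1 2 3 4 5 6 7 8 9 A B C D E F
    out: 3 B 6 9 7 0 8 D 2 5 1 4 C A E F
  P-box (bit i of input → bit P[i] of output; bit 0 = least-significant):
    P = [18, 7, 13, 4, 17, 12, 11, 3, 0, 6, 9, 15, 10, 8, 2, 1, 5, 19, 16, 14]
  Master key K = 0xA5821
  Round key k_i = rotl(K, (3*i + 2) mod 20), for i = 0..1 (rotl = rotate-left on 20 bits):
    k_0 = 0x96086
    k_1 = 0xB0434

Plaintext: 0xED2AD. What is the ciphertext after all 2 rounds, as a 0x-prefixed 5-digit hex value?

0x6A5B1

s_0 = plaintext = 0xED2AD
s_1 = Round(s_0, k_0) = 0x22354
s_2 = Round(s_1, k_1) = 0x6A5B1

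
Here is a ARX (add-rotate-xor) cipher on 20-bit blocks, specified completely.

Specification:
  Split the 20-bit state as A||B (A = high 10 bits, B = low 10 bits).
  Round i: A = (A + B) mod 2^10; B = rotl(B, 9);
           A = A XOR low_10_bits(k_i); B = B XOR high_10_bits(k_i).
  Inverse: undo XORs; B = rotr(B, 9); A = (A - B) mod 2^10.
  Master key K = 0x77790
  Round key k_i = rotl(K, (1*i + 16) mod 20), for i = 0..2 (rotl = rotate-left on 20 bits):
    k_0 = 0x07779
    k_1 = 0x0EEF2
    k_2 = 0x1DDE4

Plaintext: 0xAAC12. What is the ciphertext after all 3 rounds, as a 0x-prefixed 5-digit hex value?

s_0 = plaintext = 0xAAC12
s_1 = Round(s_0, k_0) = 0x71014
s_2 = Round(s_1, k_1) = 0xCA831
s_3 = Round(s_2, k_2) = 0xAFE6F

0xAFE6F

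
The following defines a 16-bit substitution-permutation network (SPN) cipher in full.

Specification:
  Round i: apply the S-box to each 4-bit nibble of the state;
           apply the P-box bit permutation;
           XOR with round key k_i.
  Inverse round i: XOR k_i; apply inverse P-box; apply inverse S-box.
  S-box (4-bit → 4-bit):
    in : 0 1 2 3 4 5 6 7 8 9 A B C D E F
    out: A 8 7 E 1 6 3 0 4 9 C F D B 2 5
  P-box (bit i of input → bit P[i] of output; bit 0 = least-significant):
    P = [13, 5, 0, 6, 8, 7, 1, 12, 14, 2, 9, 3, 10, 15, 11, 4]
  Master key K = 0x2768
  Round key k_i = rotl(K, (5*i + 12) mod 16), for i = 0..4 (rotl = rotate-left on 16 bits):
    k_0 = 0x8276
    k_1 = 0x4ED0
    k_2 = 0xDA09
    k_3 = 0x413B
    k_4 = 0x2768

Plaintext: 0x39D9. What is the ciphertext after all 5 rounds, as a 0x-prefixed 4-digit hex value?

s_0 = plaintext = 0x39D9
s_1 = Round(s_0, k_0) = 0x7BAE
s_2 = Round(s_1, k_1) = 0x1CFE
s_3 = Round(s_2, k_2) = 0x9933
s_4 = Round(s_3, k_3) = 0x15C0
s_5 = Round(s_4, k_4) = 0x341E

0x341E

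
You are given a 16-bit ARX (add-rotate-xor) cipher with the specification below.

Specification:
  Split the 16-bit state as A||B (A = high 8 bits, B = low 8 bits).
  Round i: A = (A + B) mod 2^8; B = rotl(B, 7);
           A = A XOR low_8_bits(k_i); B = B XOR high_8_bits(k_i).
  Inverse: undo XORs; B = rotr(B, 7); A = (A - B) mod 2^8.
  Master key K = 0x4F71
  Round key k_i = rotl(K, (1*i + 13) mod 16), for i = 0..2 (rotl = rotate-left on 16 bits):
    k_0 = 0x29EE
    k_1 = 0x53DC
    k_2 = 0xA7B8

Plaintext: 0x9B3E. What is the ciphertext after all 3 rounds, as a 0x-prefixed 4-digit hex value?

s_0 = plaintext = 0x9B3E
s_1 = Round(s_0, k_0) = 0x3736
s_2 = Round(s_1, k_1) = 0xB148
s_3 = Round(s_2, k_2) = 0x4183

0x4183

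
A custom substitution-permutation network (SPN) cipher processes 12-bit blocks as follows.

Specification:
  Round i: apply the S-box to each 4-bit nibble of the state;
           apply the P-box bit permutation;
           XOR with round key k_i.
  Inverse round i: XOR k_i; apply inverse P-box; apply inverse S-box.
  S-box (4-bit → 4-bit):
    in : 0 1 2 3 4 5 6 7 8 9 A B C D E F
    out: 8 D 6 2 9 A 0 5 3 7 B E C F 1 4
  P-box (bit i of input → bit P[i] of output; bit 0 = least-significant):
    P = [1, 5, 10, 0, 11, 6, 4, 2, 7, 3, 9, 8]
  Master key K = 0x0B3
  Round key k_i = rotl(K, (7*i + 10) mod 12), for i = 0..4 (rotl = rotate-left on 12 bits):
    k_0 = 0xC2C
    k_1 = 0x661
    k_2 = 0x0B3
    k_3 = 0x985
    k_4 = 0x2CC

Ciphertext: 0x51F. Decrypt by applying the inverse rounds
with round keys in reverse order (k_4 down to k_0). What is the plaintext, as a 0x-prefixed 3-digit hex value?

s_0 = ciphertext = 0x51F
s_1 = InvRound(s_0, k_4) = 0x121
s_2 = InvRound(s_1, k_3) = 0xE43
s_3 = InvRound(s_2, k_2) = 0x792
s_4 = InvRound(s_3, k_1) = 0x42A
s_5 = InvRound(s_4, k_0) = 0x64E

0x64E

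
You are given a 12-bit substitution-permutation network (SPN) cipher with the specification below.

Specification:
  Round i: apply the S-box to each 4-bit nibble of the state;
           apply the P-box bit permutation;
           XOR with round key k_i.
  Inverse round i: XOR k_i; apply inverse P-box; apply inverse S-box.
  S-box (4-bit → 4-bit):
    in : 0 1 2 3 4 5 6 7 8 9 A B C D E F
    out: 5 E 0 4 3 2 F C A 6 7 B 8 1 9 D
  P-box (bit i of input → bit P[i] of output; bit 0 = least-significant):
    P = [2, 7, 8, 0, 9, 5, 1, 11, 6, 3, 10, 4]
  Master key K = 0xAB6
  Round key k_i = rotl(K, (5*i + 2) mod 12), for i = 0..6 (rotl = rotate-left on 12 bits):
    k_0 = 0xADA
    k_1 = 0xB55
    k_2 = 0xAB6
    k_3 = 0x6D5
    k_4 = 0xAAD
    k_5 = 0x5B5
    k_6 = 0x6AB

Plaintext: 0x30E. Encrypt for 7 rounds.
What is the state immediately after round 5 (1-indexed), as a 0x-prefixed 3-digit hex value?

0x4DD

s_0 = plaintext = 0x30E
s_1 = Round(s_0, k_0) = 0xCDD
s_2 = Round(s_1, k_1) = 0x941
s_3 = Round(s_2, k_2) = 0xD1F
s_4 = Round(s_3, k_3) = 0xFB2
s_5 = Round(s_4, k_4) = 0x4DD
s_6 = Round(s_5, k_5) = 0x7F9
s_7 = Round(s_6, k_6) = 0x939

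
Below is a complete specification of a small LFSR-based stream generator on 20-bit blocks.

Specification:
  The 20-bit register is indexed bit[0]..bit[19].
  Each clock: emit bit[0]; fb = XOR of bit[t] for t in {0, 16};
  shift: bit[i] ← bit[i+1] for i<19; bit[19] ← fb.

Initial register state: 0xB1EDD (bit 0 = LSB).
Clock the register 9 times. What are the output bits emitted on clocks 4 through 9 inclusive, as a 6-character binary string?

110110

reg_0 = 0xB1EDD
clock 1: out=1, reg = 0x58F6E
clock 2: out=0, reg = 0xAC7B7
clock 3: out=1, reg = 0xD63DB
clock 4: out=1, reg = 0x6B1ED
clock 5: out=1, reg = 0xB58F6
clock 6: out=0, reg = 0xDAC7B
clock 7: out=1, reg = 0x6D63D
clock 8: out=1, reg = 0xB6B1E
clock 9: out=0, reg = 0xDB58F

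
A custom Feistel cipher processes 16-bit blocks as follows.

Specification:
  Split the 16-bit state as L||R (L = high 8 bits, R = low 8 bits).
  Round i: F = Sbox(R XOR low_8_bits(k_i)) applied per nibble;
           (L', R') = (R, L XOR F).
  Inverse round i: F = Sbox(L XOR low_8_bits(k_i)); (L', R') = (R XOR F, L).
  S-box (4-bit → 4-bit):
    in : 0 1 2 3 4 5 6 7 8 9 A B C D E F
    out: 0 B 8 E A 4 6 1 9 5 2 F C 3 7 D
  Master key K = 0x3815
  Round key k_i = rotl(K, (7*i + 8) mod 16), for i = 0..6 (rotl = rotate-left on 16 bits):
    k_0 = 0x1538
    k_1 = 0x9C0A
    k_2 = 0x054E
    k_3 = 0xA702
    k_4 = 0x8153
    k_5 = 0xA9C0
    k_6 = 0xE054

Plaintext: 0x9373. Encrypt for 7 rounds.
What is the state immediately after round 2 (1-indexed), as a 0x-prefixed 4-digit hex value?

s_0 = plaintext = 0x9373
s_1 = Round(s_0, k_0) = 0x733C
s_2 = Round(s_1, k_1) = 0x3C95
s_3 = Round(s_2, k_2) = 0x9503
s_4 = Round(s_3, k_3) = 0x039E
s_5 = Round(s_4, k_4) = 0x9EC0
s_6 = Round(s_5, k_5) = 0xC09E
s_7 = Round(s_6, k_6) = 0x9E02

0x3C95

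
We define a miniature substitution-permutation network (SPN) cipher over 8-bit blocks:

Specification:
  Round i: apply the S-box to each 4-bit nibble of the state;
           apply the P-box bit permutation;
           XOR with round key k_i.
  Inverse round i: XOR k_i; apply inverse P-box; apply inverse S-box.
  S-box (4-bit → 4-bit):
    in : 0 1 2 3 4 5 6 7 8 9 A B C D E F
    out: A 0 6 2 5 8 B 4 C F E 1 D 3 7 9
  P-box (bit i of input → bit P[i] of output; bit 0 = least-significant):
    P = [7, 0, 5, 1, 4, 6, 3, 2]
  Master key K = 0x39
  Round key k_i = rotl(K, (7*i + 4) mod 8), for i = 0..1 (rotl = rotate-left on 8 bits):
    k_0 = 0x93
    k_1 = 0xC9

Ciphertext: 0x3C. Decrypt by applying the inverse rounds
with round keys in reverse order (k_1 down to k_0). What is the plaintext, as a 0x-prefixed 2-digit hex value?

0x9E

s_0 = ciphertext = 0x3C
s_1 = InvRound(s_0, k_1) = 0x6E
s_2 = InvRound(s_1, k_0) = 0x9E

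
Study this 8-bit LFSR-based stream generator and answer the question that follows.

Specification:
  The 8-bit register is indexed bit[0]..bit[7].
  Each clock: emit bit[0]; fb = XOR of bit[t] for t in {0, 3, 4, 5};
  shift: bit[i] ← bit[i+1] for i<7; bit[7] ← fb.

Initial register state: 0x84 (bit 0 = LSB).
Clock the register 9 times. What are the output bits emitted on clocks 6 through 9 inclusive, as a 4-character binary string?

reg_0 = 0x84
clock 1: out=0, reg = 0x42
clock 2: out=0, reg = 0x21
clock 3: out=1, reg = 0x10
clock 4: out=0, reg = 0x88
clock 5: out=0, reg = 0xC4
clock 6: out=0, reg = 0x62
clock 7: out=0, reg = 0xB1
clock 8: out=1, reg = 0xD8
clock 9: out=0, reg = 0x6C

0010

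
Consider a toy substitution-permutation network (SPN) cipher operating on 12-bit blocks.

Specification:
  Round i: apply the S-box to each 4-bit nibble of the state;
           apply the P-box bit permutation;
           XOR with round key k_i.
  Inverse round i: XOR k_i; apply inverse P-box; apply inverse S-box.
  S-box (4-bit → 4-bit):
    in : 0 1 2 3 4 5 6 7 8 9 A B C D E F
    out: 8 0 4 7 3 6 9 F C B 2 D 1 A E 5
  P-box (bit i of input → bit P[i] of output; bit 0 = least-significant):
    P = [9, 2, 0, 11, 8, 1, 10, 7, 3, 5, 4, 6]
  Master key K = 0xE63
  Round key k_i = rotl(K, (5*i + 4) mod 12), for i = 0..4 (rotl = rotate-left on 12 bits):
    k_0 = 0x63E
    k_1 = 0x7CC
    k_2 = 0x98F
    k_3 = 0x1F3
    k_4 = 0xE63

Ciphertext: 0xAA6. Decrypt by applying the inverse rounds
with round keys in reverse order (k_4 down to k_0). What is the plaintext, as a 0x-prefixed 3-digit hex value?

0xCC5

s_0 = ciphertext = 0xAA6
s_1 = InvRound(s_0, k_4) = 0x085
s_2 = InvRound(s_1, k_3) = 0xE4A
s_3 = InvRound(s_2, k_2) = 0x0B3
s_4 = InvRound(s_3, k_1) = 0x733
s_5 = InvRound(s_4, k_0) = 0xCC5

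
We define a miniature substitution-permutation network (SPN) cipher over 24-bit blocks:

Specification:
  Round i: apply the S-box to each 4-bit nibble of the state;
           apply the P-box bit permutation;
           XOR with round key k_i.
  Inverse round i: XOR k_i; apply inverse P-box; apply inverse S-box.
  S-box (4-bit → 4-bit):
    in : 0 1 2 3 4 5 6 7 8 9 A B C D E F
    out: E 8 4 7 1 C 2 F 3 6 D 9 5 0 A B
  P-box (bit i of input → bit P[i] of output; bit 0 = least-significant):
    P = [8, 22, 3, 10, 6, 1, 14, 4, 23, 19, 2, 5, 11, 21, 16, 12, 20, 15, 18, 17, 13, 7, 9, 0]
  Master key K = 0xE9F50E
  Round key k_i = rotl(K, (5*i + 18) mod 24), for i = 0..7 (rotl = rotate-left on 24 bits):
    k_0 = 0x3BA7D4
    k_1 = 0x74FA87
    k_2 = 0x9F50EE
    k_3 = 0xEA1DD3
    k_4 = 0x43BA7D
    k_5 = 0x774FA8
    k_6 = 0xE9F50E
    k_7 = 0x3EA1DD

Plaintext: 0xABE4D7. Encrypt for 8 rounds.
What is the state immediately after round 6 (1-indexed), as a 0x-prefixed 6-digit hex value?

0xE2C875

s_0 = plaintext = 0xABE4D7
s_1 = Round(s_0, k_0) = 0xC990DD
s_2 = Round(s_1, k_1) = 0x5958A3
s_3 = Round(s_2, k_2) = 0x5283B7
s_4 = Round(s_3, k_3) = 0x06128E
s_5 = Round(s_4, k_4) = 0x032CBA
s_6 = Round(s_5, k_5) = 0xE2C875
s_7 = Round(s_6, k_6) = 0x64B9D5
s_8 = Round(s_7, k_7) = 0x26BD51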